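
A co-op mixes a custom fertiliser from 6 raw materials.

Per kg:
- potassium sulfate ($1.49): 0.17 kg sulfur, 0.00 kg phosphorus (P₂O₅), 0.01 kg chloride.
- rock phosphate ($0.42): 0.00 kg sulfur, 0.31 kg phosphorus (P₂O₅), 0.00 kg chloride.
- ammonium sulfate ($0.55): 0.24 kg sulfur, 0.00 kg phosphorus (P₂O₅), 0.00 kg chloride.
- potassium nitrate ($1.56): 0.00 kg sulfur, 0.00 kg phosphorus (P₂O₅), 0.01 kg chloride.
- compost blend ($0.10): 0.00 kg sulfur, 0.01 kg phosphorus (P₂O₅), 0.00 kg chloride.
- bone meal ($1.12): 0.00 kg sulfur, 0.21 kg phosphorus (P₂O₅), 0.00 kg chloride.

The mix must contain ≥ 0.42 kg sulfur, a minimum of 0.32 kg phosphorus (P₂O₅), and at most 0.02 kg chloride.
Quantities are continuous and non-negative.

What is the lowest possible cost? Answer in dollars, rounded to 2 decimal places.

$1.40

Let x1 = kg of potassium sulfate, x2 = kg of rock phosphate, x3 = kg of ammonium sulfate, x4 = kg of potassium nitrate, x5 = kg of compost blend, x6 = kg of bone meal.
Minimise 1.49x1 + 0.42x2 + 0.55x3 + 1.56x4 + 0.1x5 + 1.12x6 with:
  0.17x1 + 0.24x3 ≥ 0.42   (sulfur)
  0.31x2 + 0.01x5 + 0.21x6 ≥ 0.32   (phosphorus (P₂O₅))
  0.01x1 + 0.01x4 ≤ 0.02   (chloride)
  x1, x2, x3, x4, x5, x6 ≥ 0.
The cheapest feasible vertex uses only rock phosphate, ammonium sulfate; potassium sulfate, potassium nitrate, compost blend, bone meal are not used. There the sulfur and phosphorus (P₂O₅) constraints are tight.
That vertex is x2 = 1.032, x3 = 1.75.
Total cost: 0.42·1.032 + 0.55·1.75 = 1.3959.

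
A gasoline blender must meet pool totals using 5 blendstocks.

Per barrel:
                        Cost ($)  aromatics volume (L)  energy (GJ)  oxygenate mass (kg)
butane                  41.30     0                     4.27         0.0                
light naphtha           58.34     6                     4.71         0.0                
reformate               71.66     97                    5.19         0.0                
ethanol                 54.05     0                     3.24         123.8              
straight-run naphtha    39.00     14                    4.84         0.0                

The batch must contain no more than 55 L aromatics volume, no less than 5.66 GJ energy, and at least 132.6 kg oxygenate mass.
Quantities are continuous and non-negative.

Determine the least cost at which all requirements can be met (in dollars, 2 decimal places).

$75.54

Treat it as an LP. Let x1 = barrels of butane, x2 = barrels of light naphtha, x3 = barrels of reformate, x4 = barrels of ethanol, x5 = barrels of straight-run naphtha.
Minimize 41.3x1 + 58.34x2 + 71.66x3 + 54.05x4 + 39x5 with:
  6x2 + 97x3 + 14x5 ≤ 55   (aromatics volume)
  4.27x1 + 4.71x2 + 5.19x3 + 3.24x4 + 4.84x5 ≥ 5.66   (energy)
  123.8x4 ≥ 132.6   (oxygenate mass)
  x1, x2, x3, x4, x5 ≥ 0.
The minimum-cost mix takes nothing from butane, light naphtha, reformate — only ethanol, straight-run naphtha. There the energy and oxygenate mass constraints are tight.
That vertex is x4 = 1.0711, x5 = 0.45242.
Total cost: 54.05·1.0711 + 39·0.45242 = 75.5373.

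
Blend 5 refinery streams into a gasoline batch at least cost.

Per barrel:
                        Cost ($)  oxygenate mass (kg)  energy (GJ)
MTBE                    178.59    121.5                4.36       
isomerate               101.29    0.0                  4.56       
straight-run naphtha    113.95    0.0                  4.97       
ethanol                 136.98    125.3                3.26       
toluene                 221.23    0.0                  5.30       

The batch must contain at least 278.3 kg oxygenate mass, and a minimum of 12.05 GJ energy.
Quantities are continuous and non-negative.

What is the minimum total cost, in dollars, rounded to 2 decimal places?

$411.07

Set it up as a linear program. Let x1 = barrels of MTBE, x2 = barrels of isomerate, x3 = barrels of straight-run naphtha, x4 = barrels of ethanol, x5 = barrels of toluene.
Minimize 178.59x1 + 101.29x2 + 113.95x3 + 136.98x4 + 221.23x5 with:
  121.5x1 + 125.3x4 ≥ 278.3   (oxygenate mass)
  4.36x1 + 4.56x2 + 4.97x3 + 3.26x4 + 5.3x5 ≥ 12.05   (energy)
  x1, x2, x3, x4, x5 ≥ 0.
The minimum-cost mix takes nothing from MTBE, straight-run naphtha, toluene — only isomerate, ethanol. The oxygenate mass and energy requirements are met with equality.
Solving gives x2 = 1.05467, x4 = 2.22107.
Hence cost = 101.29·1.05467 + 136.98·2.22107 = $411.0697.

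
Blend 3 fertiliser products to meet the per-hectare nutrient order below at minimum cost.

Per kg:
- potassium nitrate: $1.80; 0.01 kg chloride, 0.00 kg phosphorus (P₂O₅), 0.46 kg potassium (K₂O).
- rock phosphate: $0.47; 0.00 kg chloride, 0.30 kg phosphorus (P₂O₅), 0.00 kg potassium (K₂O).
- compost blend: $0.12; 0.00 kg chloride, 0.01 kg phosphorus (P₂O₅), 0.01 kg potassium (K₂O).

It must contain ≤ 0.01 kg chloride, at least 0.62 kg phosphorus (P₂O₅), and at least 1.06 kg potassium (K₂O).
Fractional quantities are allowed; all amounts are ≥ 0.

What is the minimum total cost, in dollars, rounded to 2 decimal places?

$9.03

Let x1 = kg of potassium nitrate, x2 = kg of rock phosphate, x3 = kg of compost blend.
Minimize 1.8x1 + 0.47x2 + 0.12x3 subject to:
  0.01x1 ≤ 0.01   (chloride)
  0.3x2 + 0.01x3 ≥ 0.62   (phosphorus (P₂O₅))
  0.46x1 + 0.01x3 ≥ 1.06   (potassium (K₂O))
  x1, x2, x3 ≥ 0.
All 3 inputs are positive at the optimum. Binding constraints: chloride, phosphorus (P₂O₅), potassium (K₂O).
That vertex is x1 = 1, x2 = 0.06667, x3 = 60.
Objective = 1.8·1 + 0.47·0.06667 + 0.12·60 = 9.0313.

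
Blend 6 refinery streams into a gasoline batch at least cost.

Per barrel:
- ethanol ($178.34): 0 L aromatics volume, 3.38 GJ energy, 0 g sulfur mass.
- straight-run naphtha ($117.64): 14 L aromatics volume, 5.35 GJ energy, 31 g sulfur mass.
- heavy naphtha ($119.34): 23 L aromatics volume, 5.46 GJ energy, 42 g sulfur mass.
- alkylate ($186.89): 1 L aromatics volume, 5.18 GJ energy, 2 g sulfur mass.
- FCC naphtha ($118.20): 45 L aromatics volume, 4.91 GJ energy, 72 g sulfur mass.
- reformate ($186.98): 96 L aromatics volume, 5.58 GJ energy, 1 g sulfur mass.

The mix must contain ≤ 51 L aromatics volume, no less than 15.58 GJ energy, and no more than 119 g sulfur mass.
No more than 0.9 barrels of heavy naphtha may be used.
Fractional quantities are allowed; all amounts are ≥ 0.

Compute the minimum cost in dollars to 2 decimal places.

$341.94

Let x1 = barrels of ethanol, x2 = barrels of straight-run naphtha, x3 = barrels of heavy naphtha, x4 = barrels of alkylate, x5 = barrels of FCC naphtha, x6 = barrels of reformate.
Minimise 178.34x1 + 117.64x2 + 119.34x3 + 186.89x4 + 118.2x5 + 186.98x6 s.t.:
  14x2 + 23x3 + 1x4 + 45x5 + 96x6 ≤ 51   (aromatics volume)
  3.38x1 + 5.35x2 + 5.46x3 + 5.18x4 + 4.91x5 + 5.58x6 ≥ 15.58   (energy)
  31x2 + 42x3 + 2x4 + 72x5 + 1x6 ≤ 119   (sulfur mass)
  x3 ≤ 0.9
  x1, x2, x3, x4, x5, x6 ≥ 0.
The optimal basis is {straight-run naphtha, heavy naphtha}; ethanol, alkylate, FCC naphtha, reformate drop out. There the energy and the heavy naphtha cap constraints are tight.
Optimal quantities: straight-run naphtha = 1.99364 barrels, heavy naphtha = 0.9 barrels.
Objective = 117.64·1.99364 + 119.34·0.9 = 341.9378.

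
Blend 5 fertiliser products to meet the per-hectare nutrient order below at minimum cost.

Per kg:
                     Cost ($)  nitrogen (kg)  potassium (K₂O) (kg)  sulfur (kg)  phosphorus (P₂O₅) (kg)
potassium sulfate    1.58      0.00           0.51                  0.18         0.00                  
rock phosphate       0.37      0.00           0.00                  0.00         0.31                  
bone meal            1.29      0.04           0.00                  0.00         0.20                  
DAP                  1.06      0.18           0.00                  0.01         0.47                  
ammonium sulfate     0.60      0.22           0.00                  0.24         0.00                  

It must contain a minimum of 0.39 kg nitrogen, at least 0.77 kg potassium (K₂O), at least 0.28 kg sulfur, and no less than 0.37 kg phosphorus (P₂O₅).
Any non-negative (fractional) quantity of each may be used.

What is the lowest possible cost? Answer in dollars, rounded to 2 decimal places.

$3.89

Treat it as an LP. Let x1 = kg of potassium sulfate, x2 = kg of rock phosphate, x3 = kg of bone meal, x4 = kg of DAP, x5 = kg of ammonium sulfate.
Minimise 1.58x1 + 0.37x2 + 1.29x3 + 1.06x4 + 0.6x5 subject to:
  0.04x3 + 0.18x4 + 0.22x5 ≥ 0.39   (nitrogen)
  0.51x1 ≥ 0.77   (potassium (K₂O))
  0.18x1 + 0.01x4 + 0.24x5 ≥ 0.28   (sulfur)
  0.31x2 + 0.2x3 + 0.47x4 ≥ 0.37   (phosphorus (P₂O₅))
  x1, x2, x3, x4, x5 ≥ 0.
At the optimum only potassium sulfate, rock phosphate, ammonium sulfate are positive (bone meal, DAP = 0). Binding constraints: nitrogen, potassium (K₂O), phosphorus (P₂O₅).
Solving gives x1 = 1.51, x2 = 1.194, x5 = 1.773.
Total cost: 1.58·1.51 + 0.37·1.194 + 0.6·1.773 = 3.8914.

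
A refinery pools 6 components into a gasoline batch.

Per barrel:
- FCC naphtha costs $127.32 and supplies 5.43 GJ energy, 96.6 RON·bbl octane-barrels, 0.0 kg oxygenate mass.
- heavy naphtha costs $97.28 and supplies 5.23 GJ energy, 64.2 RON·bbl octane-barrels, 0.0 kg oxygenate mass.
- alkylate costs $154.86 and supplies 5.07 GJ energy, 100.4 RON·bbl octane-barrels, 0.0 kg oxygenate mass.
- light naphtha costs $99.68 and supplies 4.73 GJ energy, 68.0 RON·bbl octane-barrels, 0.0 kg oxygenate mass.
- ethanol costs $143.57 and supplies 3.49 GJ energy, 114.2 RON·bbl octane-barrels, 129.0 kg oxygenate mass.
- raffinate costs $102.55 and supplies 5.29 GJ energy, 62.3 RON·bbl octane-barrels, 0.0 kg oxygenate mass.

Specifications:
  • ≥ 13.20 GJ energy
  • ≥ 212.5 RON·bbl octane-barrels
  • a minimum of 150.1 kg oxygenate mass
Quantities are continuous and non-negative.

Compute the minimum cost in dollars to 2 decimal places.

Let x1 = barrels of FCC naphtha, x2 = barrels of heavy naphtha, x3 = barrels of alkylate, x4 = barrels of light naphtha, x5 = barrels of ethanol, x6 = barrels of raffinate.
min 127.32x1 + 97.28x2 + 154.86x3 + 99.68x4 + 143.57x5 + 102.55x6 subject to:
  5.43x1 + 5.23x2 + 5.07x3 + 4.73x4 + 3.49x5 + 5.29x6 ≥ 13.2   (energy)
  96.6x1 + 64.2x2 + 100.4x3 + 68x4 + 114.2x5 + 62.3x6 ≥ 212.5   (octane-barrels)
  129x5 ≥ 150.1   (oxygenate mass)
  x1, x2, x3, x4, x5, x6 ≥ 0.
The optimal basis is {heavy naphtha, ethanol}; FCC naphtha, alkylate, light naphtha, raffinate drop out. Binding constraints: energy and oxygenate mass.
Optimal quantities: heavy naphtha = 1.747448 barrels, ethanol = 1.163566 barrels.
Objective = 97.28·1.747448 + 143.57·1.163566 = 337.0449.

$337.04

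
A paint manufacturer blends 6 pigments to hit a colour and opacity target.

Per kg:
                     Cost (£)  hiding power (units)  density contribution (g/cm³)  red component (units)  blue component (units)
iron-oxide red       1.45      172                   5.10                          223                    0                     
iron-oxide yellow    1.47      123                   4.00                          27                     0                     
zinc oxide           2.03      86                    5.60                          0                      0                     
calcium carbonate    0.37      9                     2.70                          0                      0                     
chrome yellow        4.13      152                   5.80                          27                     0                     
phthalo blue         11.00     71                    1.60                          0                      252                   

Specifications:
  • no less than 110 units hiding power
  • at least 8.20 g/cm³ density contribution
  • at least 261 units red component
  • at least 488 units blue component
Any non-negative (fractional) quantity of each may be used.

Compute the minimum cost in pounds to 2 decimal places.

£23.00

Let x1 = kg of iron-oxide red, x2 = kg of iron-oxide yellow, x3 = kg of zinc oxide, x4 = kg of calcium carbonate, x5 = kg of chrome yellow, x6 = kg of phthalo blue.
Minimize 1.45x1 + 1.47x2 + 2.03x3 + 0.37x4 + 4.13x5 + 11x6 subject to:
  172x1 + 123x2 + 86x3 + 9x4 + 152x5 + 71x6 ≥ 110   (hiding power)
  5.1x1 + 4x2 + 5.6x3 + 2.7x4 + 5.8x5 + 1.6x6 ≥ 8.2   (density contribution)
  223x1 + 27x2 + 27x5 ≥ 261   (red component)
  252x6 ≥ 488   (blue component)
  x1, x2, x3, x4, x5, x6 ≥ 0.
The cheapest feasible vertex uses only iron-oxide red, phthalo blue; iron-oxide yellow, zinc oxide, calcium carbonate, chrome yellow are not used. There the red component and blue component constraints are tight.
So iron-oxide red = 1.17 kg, phthalo blue = 1.937 kg.
Hence cost = 1.45·1.17 + 11·1.937 = £23.0035.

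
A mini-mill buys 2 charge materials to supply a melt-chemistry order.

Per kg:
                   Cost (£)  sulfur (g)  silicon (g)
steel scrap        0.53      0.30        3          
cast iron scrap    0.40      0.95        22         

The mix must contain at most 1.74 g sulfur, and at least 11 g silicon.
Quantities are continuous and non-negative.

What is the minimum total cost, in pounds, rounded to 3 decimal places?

This is a linear program. Let x1 = kg of steel scrap, x2 = kg of cast iron scrap.
Minimize 0.53x1 + 0.4x2 s.t.:
  0.3x1 + 0.95x2 ≤ 1.74   (sulfur)
  3x1 + 22x2 ≥ 11   (silicon)
  x1, x2 ≥ 0.
At the optimum only cast iron scrap is positive (steel scrap = 0). The silicon requirement is met with equality.
Solving gives x2 = 0.5.
Objective = 0.4·0.5 = 0.20000.

£0.200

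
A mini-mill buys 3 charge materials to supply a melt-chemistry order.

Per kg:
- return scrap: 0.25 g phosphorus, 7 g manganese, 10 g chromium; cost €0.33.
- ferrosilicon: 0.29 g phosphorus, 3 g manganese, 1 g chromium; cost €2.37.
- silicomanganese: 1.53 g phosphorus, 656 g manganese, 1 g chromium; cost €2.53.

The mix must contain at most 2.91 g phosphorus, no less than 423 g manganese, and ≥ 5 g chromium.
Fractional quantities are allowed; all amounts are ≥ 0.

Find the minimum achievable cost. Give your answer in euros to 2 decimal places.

€1.76

Let x1 = kg of return scrap, x2 = kg of ferrosilicon, x3 = kg of silicomanganese.
min 0.33x1 + 2.37x2 + 2.53x3 s.t.:
  0.25x1 + 0.29x2 + 1.53x3 ≤ 2.91   (phosphorus)
  7x1 + 3x2 + 656x3 ≥ 423   (manganese)
  10x1 + 1x2 + 1x3 ≥ 5   (chromium)
  x1, x2, x3 ≥ 0.
The minimum-cost mix takes nothing from ferrosilicon — only return scrap, silicomanganese. There the manganese and chromium constraints are tight.
So return scrap = 0.436 kg, silicomanganese = 0.6402 kg.
Total cost: 0.33·0.436 + 2.53·0.6402 = 1.7636.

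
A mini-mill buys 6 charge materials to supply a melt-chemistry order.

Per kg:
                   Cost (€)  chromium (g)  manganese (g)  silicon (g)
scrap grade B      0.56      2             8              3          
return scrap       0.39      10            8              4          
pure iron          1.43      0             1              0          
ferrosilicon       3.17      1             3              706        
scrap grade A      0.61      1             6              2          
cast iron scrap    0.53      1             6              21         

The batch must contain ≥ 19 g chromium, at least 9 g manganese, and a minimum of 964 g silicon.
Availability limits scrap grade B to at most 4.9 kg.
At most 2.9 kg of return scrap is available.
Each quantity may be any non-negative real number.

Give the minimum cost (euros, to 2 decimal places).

€4.98

Let x1 = kg of scrap grade B, x2 = kg of return scrap, x3 = kg of pure iron, x4 = kg of ferrosilicon, x5 = kg of scrap grade A, x6 = kg of cast iron scrap.
Minimise 0.56x1 + 0.39x2 + 1.43x3 + 3.17x4 + 0.61x5 + 0.53x6 s.t.:
  2x1 + 10x2 + 1x4 + 1x5 + 1x6 ≥ 19   (chromium)
  8x1 + 8x2 + 1x3 + 3x4 + 6x5 + 6x6 ≥ 9   (manganese)
  3x1 + 4x2 + 706x4 + 2x5 + 21x6 ≥ 964   (silicon)
  x1 ≤ 4.9
  x2 ≤ 2.9
  x1, x2, x3, x4, x5, x6 ≥ 0.
The optimal basis is {return scrap, ferrosilicon}; scrap grade B, pure iron, scrap grade A, cast iron scrap drop out. Binding constraints: chromium and silicon.
Optimal quantities: return scrap = 1.764 kg, ferrosilicon = 1.355 kg.
Hence cost = 0.39·1.764 + 3.17·1.355 = €4.9833.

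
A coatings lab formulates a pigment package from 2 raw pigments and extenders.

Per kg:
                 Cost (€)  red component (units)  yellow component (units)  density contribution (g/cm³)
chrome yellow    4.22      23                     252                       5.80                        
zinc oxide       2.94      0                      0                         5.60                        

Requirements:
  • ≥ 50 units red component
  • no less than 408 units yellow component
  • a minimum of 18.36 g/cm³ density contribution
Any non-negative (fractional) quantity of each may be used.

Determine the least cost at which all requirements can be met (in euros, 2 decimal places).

€12.19

Treat it as an LP. Let x1 = kg of chrome yellow, x2 = kg of zinc oxide.
Minimise 4.22x1 + 2.94x2 s.t.:
  23x1 ≥ 50   (red component)
  252x1 ≥ 408   (yellow component)
  5.8x1 + 5.6x2 ≥ 18.36   (density contribution)
  x1, x2 ≥ 0.
Both inputs are positive at the optimum. Binding constraints: red component and density contribution.
That vertex is x1 = 2.174, x2 = 1.027.
Objective = 4.22·2.174 + 2.94·1.027 = 12.1937.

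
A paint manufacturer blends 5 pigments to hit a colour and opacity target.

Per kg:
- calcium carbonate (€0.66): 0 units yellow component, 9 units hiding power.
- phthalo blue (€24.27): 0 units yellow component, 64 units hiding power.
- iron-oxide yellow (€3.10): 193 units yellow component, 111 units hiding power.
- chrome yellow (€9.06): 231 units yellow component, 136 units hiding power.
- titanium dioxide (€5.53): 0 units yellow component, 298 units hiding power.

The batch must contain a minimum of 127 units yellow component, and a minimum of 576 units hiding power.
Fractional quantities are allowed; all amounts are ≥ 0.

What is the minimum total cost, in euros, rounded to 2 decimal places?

€11.37

Let x1 = kg of calcium carbonate, x2 = kg of phthalo blue, x3 = kg of iron-oxide yellow, x4 = kg of chrome yellow, x5 = kg of titanium dioxide.
Minimise 0.66x1 + 24.27x2 + 3.1x3 + 9.06x4 + 5.53x5 subject to:
  193x3 + 231x4 ≥ 127   (yellow component)
  9x1 + 64x2 + 111x3 + 136x4 + 298x5 ≥ 576   (hiding power)
  x1, x2, x3, x4, x5 ≥ 0.
At the optimum only iron-oxide yellow, titanium dioxide are positive (calcium carbonate, phthalo blue, chrome yellow = 0). Binding constraints: yellow component and hiding power.
Optimal quantities: iron-oxide yellow = 0.658 kg, titanium dioxide = 1.688 kg.
Cost = 3.1·0.658 + 5.53·1.688 = 11.3744.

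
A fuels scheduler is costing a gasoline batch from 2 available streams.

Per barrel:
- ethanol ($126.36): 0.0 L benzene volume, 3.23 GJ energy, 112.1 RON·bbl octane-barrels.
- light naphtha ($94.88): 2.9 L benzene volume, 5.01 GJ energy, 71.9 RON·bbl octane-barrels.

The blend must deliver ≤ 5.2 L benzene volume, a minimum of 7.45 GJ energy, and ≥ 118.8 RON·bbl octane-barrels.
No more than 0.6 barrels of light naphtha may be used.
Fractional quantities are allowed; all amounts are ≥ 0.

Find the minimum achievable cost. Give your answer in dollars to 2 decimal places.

Treat it as an LP. Let x1 = barrels of ethanol, x2 = barrels of light naphtha.
Minimise 126.36x1 + 94.88x2 with:
  2.9x2 ≤ 5.2   (benzene volume)
  3.23x1 + 5.01x2 ≥ 7.45   (energy)
  112.1x1 + 71.9x2 ≥ 118.8   (octane-barrels)
  x2 ≤ 0.6
  x1, x2 ≥ 0.
Both inputs are positive at the optimum. Binding constraints: energy and the light naphtha cap.
Optimal quantities: ethanol = 1.37585 barrels, light naphtha = 0.6 barrels.
Total cost: 126.36·1.37585 + 94.88·0.6 = 230.7804.

$230.78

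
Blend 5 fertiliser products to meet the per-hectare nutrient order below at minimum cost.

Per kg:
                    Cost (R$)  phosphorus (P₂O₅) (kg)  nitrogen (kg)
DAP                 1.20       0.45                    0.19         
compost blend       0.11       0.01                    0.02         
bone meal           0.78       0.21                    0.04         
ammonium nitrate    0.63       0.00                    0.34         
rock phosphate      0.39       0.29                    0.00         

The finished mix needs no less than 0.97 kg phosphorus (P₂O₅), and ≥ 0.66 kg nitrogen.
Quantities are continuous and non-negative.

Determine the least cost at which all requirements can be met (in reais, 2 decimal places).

This is a linear program. Let x1 = kg of DAP, x2 = kg of compost blend, x3 = kg of bone meal, x4 = kg of ammonium nitrate, x5 = kg of rock phosphate.
Minimize 1.2x1 + 0.11x2 + 0.78x3 + 0.63x4 + 0.39x5 subject to:
  0.45x1 + 0.01x2 + 0.21x3 + 0.29x5 ≥ 0.97   (phosphorus (P₂O₅))
  0.19x1 + 0.02x2 + 0.04x3 + 0.34x4 ≥ 0.66   (nitrogen)
  x1, x2, x3, x4, x5 ≥ 0.
The cheapest feasible vertex uses only ammonium nitrate, rock phosphate; DAP, compost blend, bone meal are not used. The phosphorus (P₂O₅) and nitrogen requirements are met with equality.
Optimal quantities: ammonium nitrate = 1.941 kg, rock phosphate = 3.345 kg.
Total cost: 0.63·1.941 + 0.39·3.345 = 2.5274.

R$2.53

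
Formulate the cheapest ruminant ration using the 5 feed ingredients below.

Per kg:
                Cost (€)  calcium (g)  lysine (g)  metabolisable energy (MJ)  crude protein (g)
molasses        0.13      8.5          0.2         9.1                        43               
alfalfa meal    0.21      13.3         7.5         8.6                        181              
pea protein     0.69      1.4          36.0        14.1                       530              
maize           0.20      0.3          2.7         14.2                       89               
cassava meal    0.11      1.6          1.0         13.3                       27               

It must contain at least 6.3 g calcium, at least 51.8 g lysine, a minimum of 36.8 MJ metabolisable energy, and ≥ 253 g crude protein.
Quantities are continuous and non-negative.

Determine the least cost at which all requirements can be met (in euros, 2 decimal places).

€1.11

Let x1 = kg of molasses, x2 = kg of alfalfa meal, x3 = kg of pea protein, x4 = kg of maize, x5 = kg of cassava meal.
Minimize 0.13x1 + 0.21x2 + 0.69x3 + 0.2x4 + 0.11x5 s.t.:
  8.5x1 + 13.3x2 + 1.4x3 + 0.3x4 + 1.6x5 ≥ 6.3   (calcium)
  0.2x1 + 7.5x2 + 36x3 + 2.7x4 + 1x5 ≥ 51.8   (lysine)
  9.1x1 + 8.6x2 + 14.1x3 + 14.2x4 + 13.3x5 ≥ 36.8   (metabolisable energy)
  43x1 + 181x2 + 530x3 + 89x4 + 27x5 ≥ 253   (crude protein)
  x1, x2, x3, x4, x5 ≥ 0.
The minimum-cost mix takes nothing from molasses, maize — only alfalfa meal, pea protein, cassava meal. There the calcium, lysine, metabolisable energy constraints are tight.
Solving gives x2 = 0.1857, x3 = 1.367, x5 = 1.198.
Cost = 0.21·0.1857 + 0.69·1.367 + 0.11·1.198 = 1.1140.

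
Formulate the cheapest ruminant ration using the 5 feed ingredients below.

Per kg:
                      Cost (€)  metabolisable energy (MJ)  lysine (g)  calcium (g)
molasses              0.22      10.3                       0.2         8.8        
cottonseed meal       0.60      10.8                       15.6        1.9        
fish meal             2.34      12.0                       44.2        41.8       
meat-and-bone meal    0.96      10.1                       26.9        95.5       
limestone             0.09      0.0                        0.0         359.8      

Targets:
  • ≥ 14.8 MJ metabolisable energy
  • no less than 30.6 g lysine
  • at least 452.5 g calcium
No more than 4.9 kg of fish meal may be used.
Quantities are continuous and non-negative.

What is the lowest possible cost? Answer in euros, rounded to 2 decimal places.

€1.22

Treat it as an LP. Let x1 = kg of molasses, x2 = kg of cottonseed meal, x3 = kg of fish meal, x4 = kg of meat-and-bone meal, x5 = kg of limestone.
Minimize 0.22x1 + 0.6x2 + 2.34x3 + 0.96x4 + 0.09x5 with:
  10.3x1 + 10.8x2 + 12x3 + 10.1x4 ≥ 14.8   (metabolisable energy)
  0.2x1 + 15.6x2 + 44.2x3 + 26.9x4 ≥ 30.6   (lysine)
  8.8x1 + 1.9x2 + 41.8x3 + 95.5x4 + 359.8x5 ≥ 452.5   (calcium)
  x3 ≤ 4.9
  x1, x2, x3, x4, x5 ≥ 0.
The minimum-cost mix takes nothing from molasses, fish meal — only cottonseed meal, meat-and-bone meal, limestone. The metabolisable energy, lysine, calcium requirements are met with equality.
So cottonseed meal = 0.6698 kg, meat-and-bone meal = 0.7491 kg, limestone = 1.055 kg.
Cost = 0.6·0.6698 + 0.96·0.7491 + 0.09·1.055 = 1.2160.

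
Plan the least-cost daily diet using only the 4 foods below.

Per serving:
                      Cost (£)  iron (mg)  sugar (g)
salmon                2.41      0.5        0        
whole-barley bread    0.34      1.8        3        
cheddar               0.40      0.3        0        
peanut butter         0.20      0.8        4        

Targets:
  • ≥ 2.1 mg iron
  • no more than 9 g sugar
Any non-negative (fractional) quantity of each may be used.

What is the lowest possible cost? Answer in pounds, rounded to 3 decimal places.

£0.397

Let x1 = servings of salmon, x2 = servings of whole-barley bread, x3 = servings of cheddar, x4 = servings of peanut butter.
Minimise 2.41x1 + 0.34x2 + 0.4x3 + 0.2x4 subject to:
  0.5x1 + 1.8x2 + 0.3x3 + 0.8x4 ≥ 2.1   (iron)
  3x2 + 4x4 ≤ 9   (sugar)
  x1, x2, x3, x4 ≥ 0.
The cheapest feasible vertex uses only whole-barley bread; salmon, cheddar, peanut butter are not used. There the iron constraint is tight.
Optimal quantities: whole-barley bread = 1.167 servings.
Objective = 0.34·1.167 = 0.39678.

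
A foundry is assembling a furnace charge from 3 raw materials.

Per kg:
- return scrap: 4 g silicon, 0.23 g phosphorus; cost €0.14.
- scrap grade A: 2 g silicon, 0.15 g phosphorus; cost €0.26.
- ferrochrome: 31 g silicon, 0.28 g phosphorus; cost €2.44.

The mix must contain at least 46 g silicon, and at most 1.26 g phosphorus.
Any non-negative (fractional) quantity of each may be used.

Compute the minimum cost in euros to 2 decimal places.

€2.86

Treat it as an LP. Let x1 = kg of return scrap, x2 = kg of scrap grade A, x3 = kg of ferrochrome.
min 0.14x1 + 0.26x2 + 2.44x3 s.t.:
  4x1 + 2x2 + 31x3 ≥ 46   (silicon)
  0.23x1 + 0.15x2 + 0.28x3 ≤ 1.26   (phosphorus)
  x1, x2, x3 ≥ 0.
The minimum-cost mix takes nothing from scrap grade A — only return scrap, ferrochrome. Binding constraints: silicon and phosphorus.
Optimal quantities: return scrap = 4.356 kg, ferrochrome = 0.9218 kg.
Objective = 0.14·4.356 + 2.44·0.9218 = 2.8590.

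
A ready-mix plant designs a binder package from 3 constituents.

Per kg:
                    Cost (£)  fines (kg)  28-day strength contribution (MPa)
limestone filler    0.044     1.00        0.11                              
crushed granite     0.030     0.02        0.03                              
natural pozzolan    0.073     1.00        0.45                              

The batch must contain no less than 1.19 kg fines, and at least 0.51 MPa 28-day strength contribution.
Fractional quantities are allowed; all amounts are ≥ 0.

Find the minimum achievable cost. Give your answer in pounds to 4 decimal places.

£0.0847

Set it up as a linear program. Let x1 = kg of limestone filler, x2 = kg of crushed granite, x3 = kg of natural pozzolan.
min 0.044x1 + 0.03x2 + 0.073x3 with:
  1x1 + 0.02x2 + 1x3 ≥ 1.19   (fines)
  0.11x1 + 0.03x2 + 0.45x3 ≥ 0.51   (28-day strength contribution)
  x1, x2, x3 ≥ 0.
At the optimum only limestone filler, natural pozzolan are positive (crushed granite = 0). The fines and 28-day strength contribution requirements are met with equality.
Solving gives x1 = 0.075, x3 = 1.115.
Hence cost = 0.044·0.075 + 0.073·1.115 = £0.084695.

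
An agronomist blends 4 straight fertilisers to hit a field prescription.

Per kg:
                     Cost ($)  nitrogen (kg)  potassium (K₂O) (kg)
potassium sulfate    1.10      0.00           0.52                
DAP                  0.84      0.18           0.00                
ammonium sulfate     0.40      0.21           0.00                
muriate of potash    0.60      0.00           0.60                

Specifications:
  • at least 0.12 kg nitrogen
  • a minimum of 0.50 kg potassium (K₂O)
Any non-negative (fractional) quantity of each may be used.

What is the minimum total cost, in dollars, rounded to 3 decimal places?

This is a linear program. Let x1 = kg of potassium sulfate, x2 = kg of DAP, x3 = kg of ammonium sulfate, x4 = kg of muriate of potash.
Minimise 1.1x1 + 0.84x2 + 0.4x3 + 0.6x4 subject to:
  0.18x2 + 0.21x3 ≥ 0.12   (nitrogen)
  0.52x1 + 0.6x4 ≥ 0.5   (potassium (K₂O))
  x1, x2, x3, x4 ≥ 0.
At the optimum only ammonium sulfate, muriate of potash are positive (potassium sulfate, DAP = 0). Binding constraints: nitrogen and potassium (K₂O).
So ammonium sulfate = 0.5714 kg, muriate of potash = 0.8333 kg.
Cost = 0.4·0.5714 + 0.6·0.8333 = 0.72854.

$0.729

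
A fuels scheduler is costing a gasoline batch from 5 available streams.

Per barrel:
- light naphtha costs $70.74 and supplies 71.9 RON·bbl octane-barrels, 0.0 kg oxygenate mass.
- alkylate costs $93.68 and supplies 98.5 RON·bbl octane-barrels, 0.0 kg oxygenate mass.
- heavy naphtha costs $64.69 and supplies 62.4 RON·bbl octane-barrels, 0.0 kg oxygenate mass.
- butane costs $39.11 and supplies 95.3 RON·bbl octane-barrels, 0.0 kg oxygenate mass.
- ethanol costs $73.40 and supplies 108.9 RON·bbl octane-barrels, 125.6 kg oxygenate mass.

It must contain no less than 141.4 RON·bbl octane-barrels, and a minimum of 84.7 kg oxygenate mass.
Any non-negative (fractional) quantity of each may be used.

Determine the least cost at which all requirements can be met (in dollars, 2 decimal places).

$77.39

Let x1 = barrels of light naphtha, x2 = barrels of alkylate, x3 = barrels of heavy naphtha, x4 = barrels of butane, x5 = barrels of ethanol.
min 70.74x1 + 93.68x2 + 64.69x3 + 39.11x4 + 73.4x5 s.t.:
  71.9x1 + 98.5x2 + 62.4x3 + 95.3x4 + 108.9x5 ≥ 141.4   (octane-barrels)
  125.6x5 ≥ 84.7   (oxygenate mass)
  x1, x2, x3, x4, x5 ≥ 0.
The minimum-cost mix takes nothing from light naphtha, alkylate, heavy naphtha — only butane, ethanol. Binding constraints: octane-barrels and oxygenate mass.
Optimal quantities: butane = 0.7131 barrels, ethanol = 0.6744 barrels.
Hence cost = 39.11·0.7131 + 73.4·0.6744 = $77.3903.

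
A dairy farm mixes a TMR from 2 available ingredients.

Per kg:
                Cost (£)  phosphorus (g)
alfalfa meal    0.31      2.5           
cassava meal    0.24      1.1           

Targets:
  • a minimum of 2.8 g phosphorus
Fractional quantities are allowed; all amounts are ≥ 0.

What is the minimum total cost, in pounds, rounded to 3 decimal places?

Treat it as an LP. Let x1 = kg of alfalfa meal, x2 = kg of cassava meal.
Minimise 0.31x1 + 0.24x2 s.t.:
  2.5x1 + 1.1x2 ≥ 2.8   (phosphorus)
  x1, x2 ≥ 0.
At the optimum only alfalfa meal is positive (cassava meal = 0). Binding constraint: phosphorus.
Solving gives x1 = 1.12.
Cost = 0.31·1.12 = 0.34720.

£0.347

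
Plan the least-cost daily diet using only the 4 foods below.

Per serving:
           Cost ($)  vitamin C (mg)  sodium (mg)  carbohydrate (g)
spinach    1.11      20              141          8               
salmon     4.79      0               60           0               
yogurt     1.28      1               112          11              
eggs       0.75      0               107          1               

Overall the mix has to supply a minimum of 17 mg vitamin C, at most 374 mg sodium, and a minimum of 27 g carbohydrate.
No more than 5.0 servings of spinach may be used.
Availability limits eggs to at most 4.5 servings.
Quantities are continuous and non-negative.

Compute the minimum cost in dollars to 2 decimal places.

Treat it as an LP. Let x1 = servings of spinach, x2 = servings of salmon, x3 = servings of yogurt, x4 = servings of eggs.
Minimise 1.11x1 + 4.79x2 + 1.28x3 + 0.75x4 subject to:
  20x1 + 1x3 ≥ 17   (vitamin C)
  141x1 + 60x2 + 112x3 + 107x4 ≤ 374   (sodium)
  8x1 + 11x3 + 1x4 ≥ 27   (carbohydrate)
  x1 ≤ 5
  x4 ≤ 4.5
  x1, x2, x3, x4 ≥ 0.
At the optimum only spinach, yogurt are positive (salmon, eggs = 0). Binding constraints: vitamin C and carbohydrate.
Optimal quantities: spinach = 0.7547 servings, yogurt = 1.906 servings.
Cost = 1.11·0.7547 + 1.28·1.906 = 3.2774.

$3.28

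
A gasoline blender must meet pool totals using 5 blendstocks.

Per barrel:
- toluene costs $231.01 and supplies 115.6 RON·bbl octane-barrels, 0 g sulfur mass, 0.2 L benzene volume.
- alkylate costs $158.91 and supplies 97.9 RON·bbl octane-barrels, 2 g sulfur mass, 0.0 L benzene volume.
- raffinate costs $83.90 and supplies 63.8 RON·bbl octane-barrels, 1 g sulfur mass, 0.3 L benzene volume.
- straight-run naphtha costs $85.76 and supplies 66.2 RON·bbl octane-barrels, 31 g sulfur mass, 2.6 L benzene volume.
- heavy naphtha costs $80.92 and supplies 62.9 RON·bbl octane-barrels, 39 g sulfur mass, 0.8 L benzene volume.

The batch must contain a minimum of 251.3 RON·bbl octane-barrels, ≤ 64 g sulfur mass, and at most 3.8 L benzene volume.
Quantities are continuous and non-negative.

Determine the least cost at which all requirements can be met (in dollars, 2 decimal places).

Let x1 = barrels of toluene, x2 = barrels of alkylate, x3 = barrels of raffinate, x4 = barrels of straight-run naphtha, x5 = barrels of heavy naphtha.
Minimize 231.01x1 + 158.91x2 + 83.9x3 + 85.76x4 + 80.92x5 s.t.:
  115.6x1 + 97.9x2 + 63.8x3 + 66.2x4 + 62.9x5 ≥ 251.3   (octane-barrels)
  2x2 + 1x3 + 31x4 + 39x5 ≤ 64   (sulfur mass)
  0.2x1 + 0.3x3 + 2.6x4 + 0.8x5 ≤ 3.8   (benzene volume)
  x1, x2, x3, x4, x5 ≥ 0.
The cheapest feasible vertex uses only raffinate, heavy naphtha; toluene, alkylate, straight-run naphtha are not used. There the octane-barrels and sulfur mass constraints are tight.
Optimal quantities: raffinate = 2.38119 barrels, heavy naphtha = 1.57997 barrels.
Objective = 83.9·2.38119 + 80.92·1.57997 = 327.6330.

$327.63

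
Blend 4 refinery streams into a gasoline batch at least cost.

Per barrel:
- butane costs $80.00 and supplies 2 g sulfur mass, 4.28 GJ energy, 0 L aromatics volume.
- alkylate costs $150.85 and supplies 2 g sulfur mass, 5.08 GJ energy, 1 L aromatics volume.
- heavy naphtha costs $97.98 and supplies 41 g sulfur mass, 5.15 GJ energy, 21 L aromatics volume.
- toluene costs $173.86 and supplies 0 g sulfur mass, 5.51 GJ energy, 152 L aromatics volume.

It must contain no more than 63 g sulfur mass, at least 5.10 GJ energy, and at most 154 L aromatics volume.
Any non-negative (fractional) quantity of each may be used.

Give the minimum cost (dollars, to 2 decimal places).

$95.33

This is a linear program. Let x1 = barrels of butane, x2 = barrels of alkylate, x3 = barrels of heavy naphtha, x4 = barrels of toluene.
Minimize 80x1 + 150.85x2 + 97.98x3 + 173.86x4 with:
  2x1 + 2x2 + 41x3 ≤ 63   (sulfur mass)
  4.28x1 + 5.08x2 + 5.15x3 + 5.51x4 ≥ 5.1   (energy)
  1x2 + 21x3 + 152x4 ≤ 154   (aromatics volume)
  x1, x2, x3, x4 ≥ 0.
The cheapest feasible vertex uses only butane; alkylate, heavy naphtha, toluene are not used. Binding constraint: energy.
So butane = 1.1916 barrels.
Objective = 80·1.1916 = 95.3280.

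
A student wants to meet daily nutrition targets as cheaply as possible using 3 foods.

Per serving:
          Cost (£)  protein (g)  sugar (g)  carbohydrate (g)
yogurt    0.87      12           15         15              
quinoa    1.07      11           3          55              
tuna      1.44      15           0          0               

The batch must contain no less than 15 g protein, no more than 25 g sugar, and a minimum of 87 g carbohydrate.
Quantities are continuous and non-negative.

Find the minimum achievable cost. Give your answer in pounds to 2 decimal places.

Let x1 = servings of yogurt, x2 = servings of quinoa, x3 = servings of tuna.
min 0.87x1 + 1.07x2 + 1.44x3 subject to:
  12x1 + 11x2 + 15x3 ≥ 15   (protein)
  15x1 + 3x2 ≤ 25   (sugar)
  15x1 + 55x2 ≥ 87   (carbohydrate)
  x1, x2, x3 ≥ 0.
At the optimum only quinoa is positive (yogurt, tuna = 0). There the carbohydrate constraint is tight.
Solving gives x2 = 1.582.
Cost = 1.07·1.582 = 1.6927.

£1.69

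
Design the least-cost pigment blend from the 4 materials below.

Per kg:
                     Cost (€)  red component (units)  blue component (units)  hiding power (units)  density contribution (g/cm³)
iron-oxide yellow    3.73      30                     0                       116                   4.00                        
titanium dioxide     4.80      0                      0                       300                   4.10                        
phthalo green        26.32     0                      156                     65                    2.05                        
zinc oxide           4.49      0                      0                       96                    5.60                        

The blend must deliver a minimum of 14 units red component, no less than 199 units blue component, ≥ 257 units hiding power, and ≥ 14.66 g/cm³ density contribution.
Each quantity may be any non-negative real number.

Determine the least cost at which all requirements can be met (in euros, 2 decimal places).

€43.48

Let x1 = kg of iron-oxide yellow, x2 = kg of titanium dioxide, x3 = kg of phthalo green, x4 = kg of zinc oxide.
Minimize 3.73x1 + 4.8x2 + 26.32x3 + 4.49x4 subject to:
  30x1 ≥ 14   (red component)
  156x3 ≥ 199   (blue component)
  116x1 + 300x2 + 65x3 + 96x4 ≥ 257   (hiding power)
  4x1 + 4.1x2 + 2.05x3 + 5.6x4 ≥ 14.66   (density contribution)
  x1, x2, x3, x4 ≥ 0.
The minimum-cost mix takes nothing from titanium dioxide — only iron-oxide yellow, phthalo green, zinc oxide. The red component, blue component, density contribution requirements are met with equality.
Solving gives x1 = 0.46667, x3 = 1.2756, x4 = 1.8175.
Total cost: 3.73·0.46667 + 26.32·1.2756 + 4.49·1.8175 = 43.47505.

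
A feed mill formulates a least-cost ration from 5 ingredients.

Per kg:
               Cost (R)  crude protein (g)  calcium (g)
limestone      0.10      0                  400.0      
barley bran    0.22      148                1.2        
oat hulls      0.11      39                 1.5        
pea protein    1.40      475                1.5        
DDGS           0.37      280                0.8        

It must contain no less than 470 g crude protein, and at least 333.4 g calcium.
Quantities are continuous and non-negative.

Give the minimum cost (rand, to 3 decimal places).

R0.704

Treat it as an LP. Let x1 = kg of limestone, x2 = kg of barley bran, x3 = kg of oat hulls, x4 = kg of pea protein, x5 = kg of DDGS.
Minimize 0.1x1 + 0.22x2 + 0.11x3 + 1.4x4 + 0.37x5 subject to:
  148x2 + 39x3 + 475x4 + 280x5 ≥ 470   (crude protein)
  400x1 + 1.2x2 + 1.5x3 + 1.5x4 + 0.8x5 ≥ 333.4   (calcium)
  x1, x2, x3, x4, x5 ≥ 0.
At the optimum only limestone, DDGS are positive (barley bran, oat hulls, pea protein = 0). The crude protein and calcium requirements are met with equality.
Solving gives x1 = 0.8301, x5 = 1.679.
Hence cost = 0.1·0.8301 + 0.37·1.679 = R0.70424.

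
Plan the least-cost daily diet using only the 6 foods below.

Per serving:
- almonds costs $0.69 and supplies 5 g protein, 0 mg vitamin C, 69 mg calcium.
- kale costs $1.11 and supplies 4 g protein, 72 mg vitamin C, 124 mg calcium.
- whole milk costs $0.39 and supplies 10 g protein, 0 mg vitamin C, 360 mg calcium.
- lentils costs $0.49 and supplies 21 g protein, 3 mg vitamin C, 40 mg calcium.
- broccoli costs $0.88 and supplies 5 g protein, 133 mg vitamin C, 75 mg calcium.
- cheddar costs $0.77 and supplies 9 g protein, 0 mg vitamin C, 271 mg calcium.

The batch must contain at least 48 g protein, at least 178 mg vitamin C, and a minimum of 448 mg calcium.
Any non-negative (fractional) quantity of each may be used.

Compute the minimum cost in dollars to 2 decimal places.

Let x1 = servings of almonds, x2 = servings of kale, x3 = servings of whole milk, x4 = servings of lentils, x5 = servings of broccoli, x6 = servings of cheddar.
Minimize 0.69x1 + 1.11x2 + 0.39x3 + 0.49x4 + 0.88x5 + 0.77x6 subject to:
  5x1 + 4x2 + 10x3 + 21x4 + 5x5 + 9x6 ≥ 48   (protein)
  72x2 + 3x4 + 133x5 ≥ 178   (vitamin C)
  69x1 + 124x2 + 360x3 + 40x4 + 75x5 + 271x6 ≥ 448   (calcium)
  x1, x2, x3, x4, x5, x6 ≥ 0.
The optimal basis is {whole milk, lentils, broccoli}; almonds, kale, cheddar drop out. Binding constraints: protein, vitamin C, calcium.
Solving gives x3 = 0.7957, x4 = 1.597, x5 = 1.302.
Cost = 0.39·0.7957 + 0.49·1.597 + 0.88·1.302 = 2.2386.

$2.24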